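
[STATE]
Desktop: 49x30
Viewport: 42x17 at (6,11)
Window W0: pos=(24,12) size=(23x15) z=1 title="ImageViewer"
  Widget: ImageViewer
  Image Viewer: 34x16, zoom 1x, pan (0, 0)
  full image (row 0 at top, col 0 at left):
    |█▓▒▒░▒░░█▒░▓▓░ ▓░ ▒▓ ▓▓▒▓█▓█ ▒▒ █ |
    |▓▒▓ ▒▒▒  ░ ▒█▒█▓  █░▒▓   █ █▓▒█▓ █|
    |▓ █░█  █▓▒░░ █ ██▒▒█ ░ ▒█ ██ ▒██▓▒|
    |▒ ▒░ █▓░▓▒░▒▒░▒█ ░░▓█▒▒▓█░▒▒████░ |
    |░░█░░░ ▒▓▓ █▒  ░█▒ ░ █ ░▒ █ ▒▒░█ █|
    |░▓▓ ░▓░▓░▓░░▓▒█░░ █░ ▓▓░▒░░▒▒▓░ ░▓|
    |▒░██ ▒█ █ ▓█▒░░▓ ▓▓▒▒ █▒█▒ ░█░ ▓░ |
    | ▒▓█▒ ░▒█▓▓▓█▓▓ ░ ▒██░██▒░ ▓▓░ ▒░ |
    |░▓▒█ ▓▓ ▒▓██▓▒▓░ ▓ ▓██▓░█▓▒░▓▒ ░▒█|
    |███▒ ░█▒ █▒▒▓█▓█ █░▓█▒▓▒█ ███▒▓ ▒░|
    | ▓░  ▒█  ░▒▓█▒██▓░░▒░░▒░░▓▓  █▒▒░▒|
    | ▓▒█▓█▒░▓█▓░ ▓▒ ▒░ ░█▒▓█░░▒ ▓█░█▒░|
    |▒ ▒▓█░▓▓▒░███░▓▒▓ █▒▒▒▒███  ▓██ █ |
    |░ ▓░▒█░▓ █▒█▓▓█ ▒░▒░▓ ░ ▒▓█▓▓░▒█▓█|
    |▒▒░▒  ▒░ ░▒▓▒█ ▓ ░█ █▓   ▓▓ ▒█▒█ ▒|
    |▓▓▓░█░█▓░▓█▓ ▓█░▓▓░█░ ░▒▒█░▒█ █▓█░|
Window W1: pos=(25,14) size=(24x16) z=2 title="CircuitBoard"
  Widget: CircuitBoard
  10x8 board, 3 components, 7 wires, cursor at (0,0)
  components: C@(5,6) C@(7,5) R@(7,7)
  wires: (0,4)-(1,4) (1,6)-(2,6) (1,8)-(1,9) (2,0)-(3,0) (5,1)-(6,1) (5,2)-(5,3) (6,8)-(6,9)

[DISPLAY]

                                          
                  ┏━━━━━━━━━━━━━━━━━━━━━┓ 
                  ┃ ImageViewer         ┃ 
                  ┠┏━━━━━━━━━━━━━━━━━━━━━━
                  ┃┃ CircuitBoard         
                  ┃┠──────────────────────
                  ┃┃   0 1 2 3 4 5 6 7 8 9
                  ┃┃0  [.]              · 
                  ┃┃                    │ 
                  ┃┃1                   · 
                  ┃┃                      
                  ┃┃2   ·                 
                  ┃┃    │                 
                  ┃┃3   ·                 
                  ┃┃                      
                  ┗┃4                     
                   ┃                      


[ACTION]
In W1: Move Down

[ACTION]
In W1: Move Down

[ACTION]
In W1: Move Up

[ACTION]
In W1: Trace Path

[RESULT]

                                          
                  ┏━━━━━━━━━━━━━━━━━━━━━┓ 
                  ┃ ImageViewer         ┃ 
                  ┠┏━━━━━━━━━━━━━━━━━━━━━━
                  ┃┃ CircuitBoard         
                  ┃┠──────────────────────
                  ┃┃   0 1 2 3 4 5 6 7 8 9
                  ┃┃0                   · 
                  ┃┃                    │ 
                  ┃┃1  [.]              · 
                  ┃┃                      
                  ┃┃2   ·                 
                  ┃┃    │                 
                  ┃┃3   ·                 
                  ┃┃                      
                  ┗┃4                     
                   ┃                      


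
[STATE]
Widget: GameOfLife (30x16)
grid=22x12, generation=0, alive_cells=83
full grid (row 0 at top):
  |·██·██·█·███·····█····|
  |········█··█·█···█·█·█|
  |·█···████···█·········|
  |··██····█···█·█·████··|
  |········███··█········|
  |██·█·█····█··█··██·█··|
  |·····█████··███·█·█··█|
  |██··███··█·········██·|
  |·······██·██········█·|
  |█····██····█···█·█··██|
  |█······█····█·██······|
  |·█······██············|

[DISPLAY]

Gen: 0                        
·██·██·█·███·····█····        
········█··█·█···█·█·█        
·█···████···█·········        
··██····█···█·█·████··        
········███··█········        
██·█·█····█··█··██·█··        
·····█████··███·█·█··█        
██··███··█·········██·        
·······██·██········█·        
█····██····█···█·█··██        
█······█····█·██······        
·█······██············        
                              
                              
                              


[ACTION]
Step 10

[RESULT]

Gen: 10                       
········██····██······        
··██···█··█··█···██···        
··██··█······█····██··        
····██···█··█·███·█···        
···█·····█·█···█·█·██·        
···█·██····█····██·██·        
···············██████·        
··███··········███····        
··██·██·········██····        
····██··········███·█·        
·····██·············█·        
······················        
                              
                              
                              


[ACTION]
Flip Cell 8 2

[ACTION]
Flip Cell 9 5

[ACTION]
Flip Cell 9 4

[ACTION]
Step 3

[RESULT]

Gen: 13                       
······██········█·██··        
·███·█···█··█···██··█·        
·█··██···██·█··█······        
·██·████████··········        
··█··█·····█··········        
··██·█·····█·······█··        
··██················██        
·██·███············█··        
··██·██··········█·█··        
···██············█··█·        
·················█·█··        
······················        
                              
                              
                              


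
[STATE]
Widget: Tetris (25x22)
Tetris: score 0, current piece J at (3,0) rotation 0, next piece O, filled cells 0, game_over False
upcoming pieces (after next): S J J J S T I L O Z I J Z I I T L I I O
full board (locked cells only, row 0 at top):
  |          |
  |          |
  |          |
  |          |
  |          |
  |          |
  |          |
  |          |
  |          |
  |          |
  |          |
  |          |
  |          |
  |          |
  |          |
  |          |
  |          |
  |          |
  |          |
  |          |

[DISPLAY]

   █      │Next:         
   ███    │▓▓            
          │▓▓            
          │              
          │              
          │              
          │Score:        
          │0             
          │              
          │              
          │              
          │              
          │              
          │              
          │              
          │              
          │              
          │              
          │              
          │              
          │              
          │              


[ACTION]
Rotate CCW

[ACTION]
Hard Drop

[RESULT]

    ▓▓    │Next:         
    ▓▓    │ ░░           
          │░░            
          │              
          │              
          │              
          │Score:        
          │0             
          │              
          │              
          │              
          │              
          │              
          │              
          │              
          │              
          │              
    █     │              
    █     │              
   ██     │              
          │              
          │              


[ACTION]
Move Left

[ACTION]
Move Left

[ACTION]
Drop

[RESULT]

          │Next:         
  ▓▓      │ ░░           
  ▓▓      │░░            
          │              
          │              
          │              
          │Score:        
          │0             
          │              
          │              
          │              
          │              
          │              
          │              
          │              
          │              
          │              
    █     │              
    █     │              
   ██     │              
          │              
          │              


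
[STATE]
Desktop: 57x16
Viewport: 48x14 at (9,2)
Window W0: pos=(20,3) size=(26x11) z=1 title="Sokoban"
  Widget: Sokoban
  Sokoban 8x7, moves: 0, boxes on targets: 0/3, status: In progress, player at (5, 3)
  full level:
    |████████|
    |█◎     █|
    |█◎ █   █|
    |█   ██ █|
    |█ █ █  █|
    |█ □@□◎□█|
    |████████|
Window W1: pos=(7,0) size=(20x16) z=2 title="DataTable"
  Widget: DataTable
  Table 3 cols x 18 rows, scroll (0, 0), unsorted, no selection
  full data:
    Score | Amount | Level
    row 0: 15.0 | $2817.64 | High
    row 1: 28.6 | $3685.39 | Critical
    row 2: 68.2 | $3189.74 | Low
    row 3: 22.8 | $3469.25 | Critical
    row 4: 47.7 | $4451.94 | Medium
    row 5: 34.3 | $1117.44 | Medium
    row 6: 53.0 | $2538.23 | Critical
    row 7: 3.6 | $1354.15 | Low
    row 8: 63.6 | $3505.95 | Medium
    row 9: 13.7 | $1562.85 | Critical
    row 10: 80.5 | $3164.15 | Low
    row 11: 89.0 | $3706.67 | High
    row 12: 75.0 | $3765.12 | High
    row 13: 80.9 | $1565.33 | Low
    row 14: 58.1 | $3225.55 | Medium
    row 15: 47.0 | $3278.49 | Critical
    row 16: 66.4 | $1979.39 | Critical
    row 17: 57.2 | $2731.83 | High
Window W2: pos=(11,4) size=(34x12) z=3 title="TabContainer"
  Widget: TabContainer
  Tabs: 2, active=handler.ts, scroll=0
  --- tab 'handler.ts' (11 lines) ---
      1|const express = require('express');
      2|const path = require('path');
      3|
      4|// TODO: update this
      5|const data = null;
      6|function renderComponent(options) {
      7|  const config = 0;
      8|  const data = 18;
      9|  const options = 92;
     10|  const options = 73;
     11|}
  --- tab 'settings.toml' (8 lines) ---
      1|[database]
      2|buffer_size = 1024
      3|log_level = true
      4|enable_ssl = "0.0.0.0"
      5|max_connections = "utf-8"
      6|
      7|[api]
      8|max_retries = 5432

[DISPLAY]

─────────────────┨                              
core│Amount  │Lev┃━━━━━━━━━━━━━━━━━━┓           
──┏━━━━━━━━━━━━━━━━━━━━━━━━━━━━━━━━┓┃           
5.┃ TabContainer                   ┃┨           
8.┠────────────────────────────────┨┃           
8.┃[handler.ts]│ settings.toml     ┃┃           
2.┃────────────────────────────────┃┃           
7.┃const express = require('express┃┃           
4.┃const path = require('path');   ┃┃           
3.┃                                ┃┃           
.6┃// TODO: update this            ┃┃           
3.┃const data = null;              ┃┛           
3.┃function renderComponent(options┃            
━━┗━━━━━━━━━━━━━━━━━━━━━━━━━━━━━━━━┛            


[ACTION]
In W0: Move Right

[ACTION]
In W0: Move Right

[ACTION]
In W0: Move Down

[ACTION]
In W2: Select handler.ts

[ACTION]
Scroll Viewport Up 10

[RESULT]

━━━━━━━━━━━━━━━━━┓                              
DataTable        ┃                              
─────────────────┨                              
core│Amount  │Lev┃━━━━━━━━━━━━━━━━━━┓           
──┏━━━━━━━━━━━━━━━━━━━━━━━━━━━━━━━━┓┃           
5.┃ TabContainer                   ┃┨           
8.┠────────────────────────────────┨┃           
8.┃[handler.ts]│ settings.toml     ┃┃           
2.┃────────────────────────────────┃┃           
7.┃const express = require('express┃┃           
4.┃const path = require('path');   ┃┃           
3.┃                                ┃┃           
.6┃// TODO: update this            ┃┃           
3.┃const data = null;              ┃┛           


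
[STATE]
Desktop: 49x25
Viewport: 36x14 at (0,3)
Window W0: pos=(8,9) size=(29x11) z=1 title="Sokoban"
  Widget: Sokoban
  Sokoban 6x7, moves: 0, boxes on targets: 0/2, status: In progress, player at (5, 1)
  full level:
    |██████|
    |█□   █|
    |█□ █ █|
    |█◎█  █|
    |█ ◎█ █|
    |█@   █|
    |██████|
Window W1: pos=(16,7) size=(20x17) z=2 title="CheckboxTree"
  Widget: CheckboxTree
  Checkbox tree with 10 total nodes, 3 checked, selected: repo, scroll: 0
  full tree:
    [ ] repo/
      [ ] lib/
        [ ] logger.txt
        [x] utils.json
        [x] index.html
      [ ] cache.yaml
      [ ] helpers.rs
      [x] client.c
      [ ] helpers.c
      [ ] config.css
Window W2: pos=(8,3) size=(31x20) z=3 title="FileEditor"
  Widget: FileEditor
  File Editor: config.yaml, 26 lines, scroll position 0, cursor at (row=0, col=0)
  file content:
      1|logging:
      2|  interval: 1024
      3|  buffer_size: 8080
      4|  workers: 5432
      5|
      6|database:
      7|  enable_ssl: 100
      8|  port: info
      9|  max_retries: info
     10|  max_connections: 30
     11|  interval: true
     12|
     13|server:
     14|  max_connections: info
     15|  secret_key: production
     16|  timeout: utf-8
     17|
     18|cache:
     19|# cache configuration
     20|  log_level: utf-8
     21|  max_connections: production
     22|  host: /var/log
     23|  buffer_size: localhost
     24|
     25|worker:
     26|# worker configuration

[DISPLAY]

        ┏━━━━━━━━━━━━━━━━━━━━━━━━━━━
        ┃ FileEditor                
        ┠───────────────────────────
        ┃█ogging:                   
        ┃  interval: 1024           
        ┃  buffer_size: 8080        
        ┃  workers: 5432            
        ┃                           
        ┃database:                  
        ┃  enable_ssl: 100          
        ┃  port: info               
        ┃  max_retries: info        
        ┃  max_connections: 30      
        ┃  interval: true           


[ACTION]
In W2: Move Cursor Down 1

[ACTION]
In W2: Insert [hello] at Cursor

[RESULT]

        ┏━━━━━━━━━━━━━━━━━━━━━━━━━━━
        ┃ FileEditor                
        ┠───────────────────────────
        ┃logging:                   
        ┃hello█ interval: 1024      
        ┃  buffer_size: 8080        
        ┃  workers: 5432            
        ┃                           
        ┃database:                  
        ┃  enable_ssl: 100          
        ┃  port: info               
        ┃  max_retries: info        
        ┃  max_connections: 30      
        ┃  interval: true           


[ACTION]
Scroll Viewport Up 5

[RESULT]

                                    
                                    
                                    
        ┏━━━━━━━━━━━━━━━━━━━━━━━━━━━
        ┃ FileEditor                
        ┠───────────────────────────
        ┃logging:                   
        ┃hello█ interval: 1024      
        ┃  buffer_size: 8080        
        ┃  workers: 5432            
        ┃                           
        ┃database:                  
        ┃  enable_ssl: 100          
        ┃  port: info               


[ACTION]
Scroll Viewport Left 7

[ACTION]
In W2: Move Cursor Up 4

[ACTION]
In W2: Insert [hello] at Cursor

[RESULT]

                                    
                                    
                                    
        ┏━━━━━━━━━━━━━━━━━━━━━━━━━━━
        ┃ FileEditor                
        ┠───────────────────────────
        ┃loggihello█g:              
        ┃hello  interval: 1024      
        ┃  buffer_size: 8080        
        ┃  workers: 5432            
        ┃                           
        ┃database:                  
        ┃  enable_ssl: 100          
        ┃  port: info               


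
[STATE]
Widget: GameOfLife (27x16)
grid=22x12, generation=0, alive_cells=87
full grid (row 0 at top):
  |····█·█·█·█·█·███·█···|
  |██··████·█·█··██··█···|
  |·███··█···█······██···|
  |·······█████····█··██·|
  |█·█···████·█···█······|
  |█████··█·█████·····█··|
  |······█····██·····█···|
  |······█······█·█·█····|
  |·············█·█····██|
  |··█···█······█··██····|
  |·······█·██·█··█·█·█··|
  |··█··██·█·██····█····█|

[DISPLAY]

Gen: 0                     
····█·█·█·█·█·███·█···     
██··████·█·█··██··█···     
·███··█···█······██···     
·······█████····█··██·     
█·█···████·█···█······     
█████··█·█████·····█··     
······█····██·····█···     
······█······█·█·█····     
·············█·█····██     
··█···█······█··██····     
·······█·██·█··█·█·█··     
··█··██·█·██····█····█     
                           
                           
                           


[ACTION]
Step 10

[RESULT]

Gen: 10                    
·········█······████··     
██······█·█·····██·██·     
█·······█·█··███·····█     
·█···········█·█████··     
···███······█··█······     
██···········██··█··█·     
······██·····██··██·██     
·······█············█·     
··█···██···█████··███·     
···███·····██████··██·     
·················█·██·     
················███···     
                           
                           
                           


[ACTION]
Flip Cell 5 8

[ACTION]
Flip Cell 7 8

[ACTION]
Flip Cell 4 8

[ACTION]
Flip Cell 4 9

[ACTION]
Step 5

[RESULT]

Gen: 15                    
·········██···········     
·█·······██·█·········     
█·██·····█··█·····█···     
█·███·············██··     
█···█··█·█···█········     
·██·██·████·█·········     
·███····█·█████····█·█     
··················████     
·················█····     
···················███     
·············█████···█     
·············████···█·     
                           
                           
                           


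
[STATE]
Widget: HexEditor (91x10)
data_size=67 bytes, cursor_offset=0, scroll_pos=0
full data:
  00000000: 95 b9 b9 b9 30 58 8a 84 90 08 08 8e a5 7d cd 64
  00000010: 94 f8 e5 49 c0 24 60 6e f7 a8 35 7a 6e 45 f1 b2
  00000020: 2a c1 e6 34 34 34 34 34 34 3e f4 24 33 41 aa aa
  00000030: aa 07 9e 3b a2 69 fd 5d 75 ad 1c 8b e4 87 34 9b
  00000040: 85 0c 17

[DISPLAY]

00000000  95 b9 b9 b9 30 58 8a 84  90 08 08 8e a5 7d cd 64  |....0X.......}.d|             
00000010  94 f8 e5 49 c0 24 60 6e  f7 a8 35 7a 6e 45 f1 b2  |...I.$`n..5znE..|             
00000020  2a c1 e6 34 34 34 34 34  34 3e f4 24 33 41 aa aa  |*..444444>.$3A..|             
00000030  aa 07 9e 3b a2 69 fd 5d  75 ad 1c 8b e4 87 34 9b  |...;.i.]u.....4.|             
00000040  85 0c 17                                          |...             |             
                                                                                           
                                                                                           
                                                                                           
                                                                                           
                                                                                           


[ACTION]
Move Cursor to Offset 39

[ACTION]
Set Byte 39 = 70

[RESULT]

00000000  95 b9 b9 b9 30 58 8a 84  90 08 08 8e a5 7d cd 64  |....0X.......}.d|             
00000010  94 f8 e5 49 c0 24 60 6e  f7 a8 35 7a 6e 45 f1 b2  |...I.$`n..5znE..|             
00000020  2a c1 e6 34 34 34 34 70  34 3e f4 24 33 41 aa aa  |*..4444p4>.$3A..|             
00000030  aa 07 9e 3b a2 69 fd 5d  75 ad 1c 8b e4 87 34 9b  |...;.i.]u.....4.|             
00000040  85 0c 17                                          |...             |             
                                                                                           
                                                                                           
                                                                                           
                                                                                           
                                                                                           


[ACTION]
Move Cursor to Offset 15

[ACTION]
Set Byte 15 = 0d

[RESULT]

00000000  95 b9 b9 b9 30 58 8a 84  90 08 08 8e a5 7d cd 0D  |....0X.......}..|             
00000010  94 f8 e5 49 c0 24 60 6e  f7 a8 35 7a 6e 45 f1 b2  |...I.$`n..5znE..|             
00000020  2a c1 e6 34 34 34 34 70  34 3e f4 24 33 41 aa aa  |*..4444p4>.$3A..|             
00000030  aa 07 9e 3b a2 69 fd 5d  75 ad 1c 8b e4 87 34 9b  |...;.i.]u.....4.|             
00000040  85 0c 17                                          |...             |             
                                                                                           
                                                                                           
                                                                                           
                                                                                           
                                                                                           


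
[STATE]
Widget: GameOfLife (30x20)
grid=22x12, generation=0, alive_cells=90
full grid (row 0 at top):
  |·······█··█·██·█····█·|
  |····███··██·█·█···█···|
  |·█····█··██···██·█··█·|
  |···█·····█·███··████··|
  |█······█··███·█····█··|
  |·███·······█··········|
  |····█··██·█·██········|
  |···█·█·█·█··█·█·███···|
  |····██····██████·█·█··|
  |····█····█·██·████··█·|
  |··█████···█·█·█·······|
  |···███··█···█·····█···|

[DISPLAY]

Gen: 0                        
·······█··█·██·█····█·        
····███··██·█·█···█···        
·█····█··██···██·█··█·        
···█·····█·███··████··        
█······█··███·█····█··        
·███·······█··········        
····█··██·█·██········        
···█·█·█·█··█·█·███···        
····██····██████·█·█··        
····█····█·██·████··█·        
··█████···█·█·█·······        
···███··█···█·····█···        
                              
                              
                              
                              
                              
                              
                              


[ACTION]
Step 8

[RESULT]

Gen: 8                        
·················██···        
·····█···········██···        
···██·█······██······█        
···█·········██·····██        
····█·█·█····██·······        
····█·███·············        
·······██··········█··        
···█·█·············█··        
·····██···········█·█·        
····███···········█···        
····██·······██····██·        
·····██······██·······        
                              
                              
                              
                              
                              
                              
                              


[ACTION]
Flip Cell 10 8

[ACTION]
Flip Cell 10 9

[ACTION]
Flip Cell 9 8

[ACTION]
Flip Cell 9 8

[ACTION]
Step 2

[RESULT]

Gen: 10                       
·················██···        
···█·█···········███··        
···█·██······██····███        
··█···██····█··█····██        
···████·█····██·······        
···█··█·██············        
····█··██··········█··        
····███···········██··        
······█··········██·█·        
··················█···        
·····█·█·····██····█··        
·····██······██·······        
                              
                              
                              
                              
                              
                              
                              


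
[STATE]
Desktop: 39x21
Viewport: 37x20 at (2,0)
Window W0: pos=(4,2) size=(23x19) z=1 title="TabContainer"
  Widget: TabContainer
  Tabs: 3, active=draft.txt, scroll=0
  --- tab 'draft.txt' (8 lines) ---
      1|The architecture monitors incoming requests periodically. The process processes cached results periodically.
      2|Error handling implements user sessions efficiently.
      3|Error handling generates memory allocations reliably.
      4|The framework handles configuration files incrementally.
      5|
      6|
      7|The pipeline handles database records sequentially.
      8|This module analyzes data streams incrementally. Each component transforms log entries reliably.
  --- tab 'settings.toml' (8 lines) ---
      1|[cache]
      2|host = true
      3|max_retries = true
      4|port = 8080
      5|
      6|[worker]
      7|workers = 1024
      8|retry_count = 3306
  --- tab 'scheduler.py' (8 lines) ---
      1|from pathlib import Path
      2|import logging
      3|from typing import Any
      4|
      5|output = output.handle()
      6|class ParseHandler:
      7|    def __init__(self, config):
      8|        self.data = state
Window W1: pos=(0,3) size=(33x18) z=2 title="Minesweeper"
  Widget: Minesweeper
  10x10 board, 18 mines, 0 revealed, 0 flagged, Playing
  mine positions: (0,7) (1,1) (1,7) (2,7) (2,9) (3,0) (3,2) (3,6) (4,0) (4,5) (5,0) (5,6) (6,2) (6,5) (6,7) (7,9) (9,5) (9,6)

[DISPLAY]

                                     
                                     
  ┏━━━━━━━━━━━━━━━━━━━━━┓            
━━━━━━━━━━━━━━━━━━━━━━━━━━━━━━┓      
Minesweeper                   ┃      
──────────────────────────────┨      
■■■■■■■■■                     ┃      
■■■■■■■■■                     ┃      
■■■■■■■■■                     ┃      
■■■■■■■■■                     ┃      
■■■■■■■■■                     ┃      
■■■■■■■■■                     ┃      
■■■■■■■■■                     ┃      
■■■■■■■■■                     ┃      
■■■■■■■■■                     ┃      
■■■■■■■■■                     ┃      
                              ┃      
                              ┃      
                              ┃      
                              ┃      


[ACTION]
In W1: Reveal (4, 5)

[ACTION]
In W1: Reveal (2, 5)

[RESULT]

                                     
                                     
  ┏━━━━━━━━━━━━━━━━━━━━━┓            
━━━━━━━━━━━━━━━━━━━━━━━━━━━━━━┓      
Minesweeper                   ┃      
──────────────────────────────┨      
■■■■■■✹■■                     ┃      
✹■■■■■✹■■                     ┃      
■■■■■■✹■✹                     ┃      
■✹■■■✹■■■                     ┃      
■■■■✹■■■■                     ┃      
■■■■■✹■■■                     ┃      
■✹■■✹■✹■■                     ┃      
■■■■■■■■✹                     ┃      
■■■■■■■■■                     ┃      
■■■■✹✹■■■                     ┃      
                              ┃      
                              ┃      
                              ┃      
                              ┃      


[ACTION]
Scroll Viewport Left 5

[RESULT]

                                     
                                     
    ┏━━━━━━━━━━━━━━━━━━━━━┓          
┏━━━━━━━━━━━━━━━━━━━━━━━━━━━━━━━┓    
┃ Minesweeper                   ┃    
┠───────────────────────────────┨    
┃■■■■■■■✹■■                     ┃    
┃■✹■■■■■✹■■                     ┃    
┃■■■■■■■✹■✹                     ┃    
┃✹■✹■■■✹■■■                     ┃    
┃✹■■■■✹■■■■                     ┃    
┃✹■■■■■✹■■■                     ┃    
┃■■✹■■✹■✹■■                     ┃    
┃■■■■■■■■■✹                     ┃    
┃■■■■■■■■■■                     ┃    
┃■■■■■✹✹■■■                     ┃    
┃                               ┃    
┃                               ┃    
┃                               ┃    
┃                               ┃    


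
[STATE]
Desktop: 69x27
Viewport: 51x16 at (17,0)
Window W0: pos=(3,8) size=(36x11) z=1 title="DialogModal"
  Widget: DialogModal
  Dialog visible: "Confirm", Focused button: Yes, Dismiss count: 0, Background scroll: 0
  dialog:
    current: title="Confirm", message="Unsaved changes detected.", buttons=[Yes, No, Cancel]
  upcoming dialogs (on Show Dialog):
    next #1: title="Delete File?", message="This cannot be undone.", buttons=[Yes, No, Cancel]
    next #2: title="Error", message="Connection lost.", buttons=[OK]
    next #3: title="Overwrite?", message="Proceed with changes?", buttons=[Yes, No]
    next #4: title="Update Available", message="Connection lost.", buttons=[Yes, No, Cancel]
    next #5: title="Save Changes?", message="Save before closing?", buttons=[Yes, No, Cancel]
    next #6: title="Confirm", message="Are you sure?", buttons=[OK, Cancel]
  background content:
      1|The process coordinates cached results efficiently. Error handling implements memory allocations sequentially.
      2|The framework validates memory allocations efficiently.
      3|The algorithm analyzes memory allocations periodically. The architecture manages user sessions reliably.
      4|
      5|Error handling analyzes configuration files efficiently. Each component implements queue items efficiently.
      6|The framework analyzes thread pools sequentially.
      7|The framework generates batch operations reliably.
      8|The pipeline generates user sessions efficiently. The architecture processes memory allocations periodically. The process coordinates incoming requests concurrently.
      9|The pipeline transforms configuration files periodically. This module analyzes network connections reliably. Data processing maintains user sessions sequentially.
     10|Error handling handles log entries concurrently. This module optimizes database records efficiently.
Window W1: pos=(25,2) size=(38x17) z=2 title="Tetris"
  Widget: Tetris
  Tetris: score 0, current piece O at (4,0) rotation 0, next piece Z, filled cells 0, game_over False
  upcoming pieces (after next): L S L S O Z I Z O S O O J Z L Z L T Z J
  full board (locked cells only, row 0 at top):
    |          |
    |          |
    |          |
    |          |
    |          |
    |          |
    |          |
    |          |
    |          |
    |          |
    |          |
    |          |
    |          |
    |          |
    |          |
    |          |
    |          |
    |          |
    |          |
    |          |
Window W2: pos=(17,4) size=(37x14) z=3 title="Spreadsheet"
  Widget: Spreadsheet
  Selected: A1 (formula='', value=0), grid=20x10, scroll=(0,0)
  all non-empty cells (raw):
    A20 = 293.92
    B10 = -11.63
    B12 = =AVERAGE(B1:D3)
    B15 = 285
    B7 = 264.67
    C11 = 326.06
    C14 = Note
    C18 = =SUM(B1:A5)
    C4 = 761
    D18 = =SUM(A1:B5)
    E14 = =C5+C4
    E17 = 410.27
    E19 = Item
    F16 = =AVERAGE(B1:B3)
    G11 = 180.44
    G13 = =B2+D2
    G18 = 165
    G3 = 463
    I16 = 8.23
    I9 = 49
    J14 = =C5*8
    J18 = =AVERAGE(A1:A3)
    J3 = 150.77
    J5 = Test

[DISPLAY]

                                                   
                                                   
        ┏━━━━━━━━━━━━━━━━━━━━━━━━━━━━━━━━━━━━┓     
        ┃ Tetris                             ┃     
┏━━━━━━━━━━━━━━━━━━━━━━━━━━━━━━━━━━━┓────────┨     
┃ Spreadsheet                       ┃        ┃     
┠───────────────────────────────────┨        ┃     
┃A1:                                ┃        ┃     
┃       A       B       C       D   ┃        ┃     
┃-----------------------------------┃        ┃     
┃  1      [0]       0       0       ┃        ┃     
┃  2        0       0       0       ┃        ┃     
┃  3        0       0       0       ┃        ┃     
┃  4        0       0     761       ┃        ┃     
┃  5        0       0       0       ┃        ┃     
┃  6        0       0       0       ┃        ┃     


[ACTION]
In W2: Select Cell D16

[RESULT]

                                                   
                                                   
        ┏━━━━━━━━━━━━━━━━━━━━━━━━━━━━━━━━━━━━┓     
        ┃ Tetris                             ┃     
┏━━━━━━━━━━━━━━━━━━━━━━━━━━━━━━━━━━━┓────────┨     
┃ Spreadsheet                       ┃        ┃     
┠───────────────────────────────────┨        ┃     
┃D16:                               ┃        ┃     
┃       A       B       C       D   ┃        ┃     
┃-----------------------------------┃        ┃     
┃  1        0       0       0       ┃        ┃     
┃  2        0       0       0       ┃        ┃     
┃  3        0       0       0       ┃        ┃     
┃  4        0       0     761       ┃        ┃     
┃  5        0       0       0       ┃        ┃     
┃  6        0       0       0       ┃        ┃     


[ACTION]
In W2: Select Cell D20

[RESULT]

                                                   
                                                   
        ┏━━━━━━━━━━━━━━━━━━━━━━━━━━━━━━━━━━━━┓     
        ┃ Tetris                             ┃     
┏━━━━━━━━━━━━━━━━━━━━━━━━━━━━━━━━━━━┓────────┨     
┃ Spreadsheet                       ┃        ┃     
┠───────────────────────────────────┨        ┃     
┃D20:                               ┃        ┃     
┃       A       B       C       D   ┃        ┃     
┃-----------------------------------┃        ┃     
┃  1        0       0       0       ┃        ┃     
┃  2        0       0       0       ┃        ┃     
┃  3        0       0       0       ┃        ┃     
┃  4        0       0     761       ┃        ┃     
┃  5        0       0       0       ┃        ┃     
┃  6        0       0       0       ┃        ┃     


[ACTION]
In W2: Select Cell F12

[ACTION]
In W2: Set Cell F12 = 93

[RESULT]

                                                   
                                                   
        ┏━━━━━━━━━━━━━━━━━━━━━━━━━━━━━━━━━━━━┓     
        ┃ Tetris                             ┃     
┏━━━━━━━━━━━━━━━━━━━━━━━━━━━━━━━━━━━┓────────┨     
┃ Spreadsheet                       ┃        ┃     
┠───────────────────────────────────┨        ┃     
┃F12: 93                            ┃        ┃     
┃       A       B       C       D   ┃        ┃     
┃-----------------------------------┃        ┃     
┃  1        0       0       0       ┃        ┃     
┃  2        0       0       0       ┃        ┃     
┃  3        0       0       0       ┃        ┃     
┃  4        0       0     761       ┃        ┃     
┃  5        0       0       0       ┃        ┃     
┃  6        0       0       0       ┃        ┃     


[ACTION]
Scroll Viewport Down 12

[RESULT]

┃  2        0       0       0       ┃        ┃     
┃  3        0       0       0       ┃        ┃     
┃  4        0       0     761       ┃        ┃     
┃  5        0       0       0       ┃        ┃     
┃  6        0       0       0       ┃        ┃     
┃  7        0  264.67       0       ┃        ┃     
┗━━━━━━━━━━━━━━━━━━━━━━━━━━━━━━━━━━━┛        ┃     
━━━━━━━━┗━━━━━━━━━━━━━━━━━━━━━━━━━━━━━━━━━━━━┛     
                                                   
                                                   
                                                   
                                                   
                                                   
                                                   
                                                   
                                                   
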